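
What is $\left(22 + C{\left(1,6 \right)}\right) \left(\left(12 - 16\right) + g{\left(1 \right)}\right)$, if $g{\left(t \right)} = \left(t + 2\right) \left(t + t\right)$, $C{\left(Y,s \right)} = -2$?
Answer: $40$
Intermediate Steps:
$g{\left(t \right)} = 2 t \left(2 + t\right)$ ($g{\left(t \right)} = \left(2 + t\right) 2 t = 2 t \left(2 + t\right)$)
$\left(22 + C{\left(1,6 \right)}\right) \left(\left(12 - 16\right) + g{\left(1 \right)}\right) = \left(22 - 2\right) \left(\left(12 - 16\right) + 2 \cdot 1 \left(2 + 1\right)\right) = 20 \left(-4 + 2 \cdot 1 \cdot 3\right) = 20 \left(-4 + 6\right) = 20 \cdot 2 = 40$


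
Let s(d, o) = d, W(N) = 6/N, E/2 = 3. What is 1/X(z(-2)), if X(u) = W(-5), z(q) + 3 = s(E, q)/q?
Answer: -⅚ ≈ -0.83333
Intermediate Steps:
E = 6 (E = 2*3 = 6)
z(q) = -3 + 6/q
X(u) = -6/5 (X(u) = 6/(-5) = 6*(-⅕) = -6/5)
1/X(z(-2)) = 1/(-6/5) = -⅚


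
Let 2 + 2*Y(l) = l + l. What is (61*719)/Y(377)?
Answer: 43859/376 ≈ 116.65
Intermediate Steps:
Y(l) = -1 + l (Y(l) = -1 + (l + l)/2 = -1 + (2*l)/2 = -1 + l)
(61*719)/Y(377) = (61*719)/(-1 + 377) = 43859/376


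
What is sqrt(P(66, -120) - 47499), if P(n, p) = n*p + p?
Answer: 33*I*sqrt(51) ≈ 235.67*I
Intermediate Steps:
P(n, p) = p + n*p
sqrt(P(66, -120) - 47499) = sqrt(-120*(1 + 66) - 47499) = sqrt(-120*67 - 47499) = sqrt(-8040 - 47499) = sqrt(-55539) = 33*I*sqrt(51)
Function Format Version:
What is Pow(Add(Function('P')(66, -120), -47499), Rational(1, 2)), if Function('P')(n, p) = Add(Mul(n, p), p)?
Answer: Mul(33, I, Pow(51, Rational(1, 2))) ≈ Mul(235.67, I)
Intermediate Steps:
Function('P')(n, p) = Add(p, Mul(n, p))
Pow(Add(Function('P')(66, -120), -47499), Rational(1, 2)) = Pow(Add(Mul(-120, Add(1, 66)), -47499), Rational(1, 2)) = Pow(Add(Mul(-120, 67), -47499), Rational(1, 2)) = Pow(Add(-8040, -47499), Rational(1, 2)) = Pow(-55539, Rational(1, 2)) = Mul(33, I, Pow(51, Rational(1, 2)))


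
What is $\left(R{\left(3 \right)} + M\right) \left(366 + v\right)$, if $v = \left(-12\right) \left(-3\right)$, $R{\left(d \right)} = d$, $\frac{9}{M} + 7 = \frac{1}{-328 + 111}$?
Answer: $\frac{524007}{760} \approx 689.48$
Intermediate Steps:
$M = - \frac{1953}{1520}$ ($M = \frac{9}{-7 + \frac{1}{-328 + 111}} = \frac{9}{-7 + \frac{1}{-217}} = \frac{9}{-7 - \frac{1}{217}} = \frac{9}{- \frac{1520}{217}} = 9 \left(- \frac{217}{1520}\right) = - \frac{1953}{1520} \approx -1.2849$)
$v = 36$
$\left(R{\left(3 \right)} + M\right) \left(366 + v\right) = \left(3 - \frac{1953}{1520}\right) \left(366 + 36\right) = \frac{2607}{1520} \cdot 402 = \frac{524007}{760}$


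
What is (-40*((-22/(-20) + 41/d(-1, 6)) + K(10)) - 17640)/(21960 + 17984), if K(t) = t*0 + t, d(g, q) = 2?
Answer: -2363/4993 ≈ -0.47326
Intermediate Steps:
K(t) = t (K(t) = 0 + t = t)
(-40*((-22/(-20) + 41/d(-1, 6)) + K(10)) - 17640)/(21960 + 17984) = (-40*((-22/(-20) + 41/2) + 10) - 17640)/(21960 + 17984) = (-40*((-22*(-1/20) + 41*(1/2)) + 10) - 17640)/39944 = (-40*((11/10 + 41/2) + 10) - 17640)*(1/39944) = (-40*(108/5 + 10) - 17640)*(1/39944) = (-40*158/5 - 17640)*(1/39944) = (-1264 - 17640)*(1/39944) = -18904*1/39944 = -2363/4993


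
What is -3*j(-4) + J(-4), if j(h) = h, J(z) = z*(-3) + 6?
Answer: 30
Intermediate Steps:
J(z) = 6 - 3*z (J(z) = -3*z + 6 = 6 - 3*z)
-3*j(-4) + J(-4) = -3*(-4) + (6 - 3*(-4)) = 12 + (6 + 12) = 12 + 18 = 30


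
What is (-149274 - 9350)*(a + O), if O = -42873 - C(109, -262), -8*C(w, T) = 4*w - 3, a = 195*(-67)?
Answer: 8864523788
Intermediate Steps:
a = -13065
C(w, T) = 3/8 - w/2 (C(w, T) = -(4*w - 3)/8 = -(-3 + 4*w)/8 = 3/8 - w/2)
O = -342551/8 (O = -42873 - (3/8 - ½*109) = -42873 - (3/8 - 109/2) = -42873 - 1*(-433/8) = -42873 + 433/8 = -342551/8 ≈ -42819.)
(-149274 - 9350)*(a + O) = (-149274 - 9350)*(-13065 - 342551/8) = -158624*(-447071/8) = 8864523788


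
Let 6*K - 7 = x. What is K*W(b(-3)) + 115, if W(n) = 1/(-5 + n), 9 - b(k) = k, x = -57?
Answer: 2390/21 ≈ 113.81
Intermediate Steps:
b(k) = 9 - k
K = -25/3 (K = 7/6 + (⅙)*(-57) = 7/6 - 19/2 = -25/3 ≈ -8.3333)
K*W(b(-3)) + 115 = -25/(3*(-5 + (9 - 1*(-3)))) + 115 = -25/(3*(-5 + (9 + 3))) + 115 = -25/(3*(-5 + 12)) + 115 = -25/3/7 + 115 = -25/3*⅐ + 115 = -25/21 + 115 = 2390/21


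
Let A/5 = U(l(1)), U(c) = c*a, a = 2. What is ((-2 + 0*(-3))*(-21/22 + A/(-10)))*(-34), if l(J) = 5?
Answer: -4454/11 ≈ -404.91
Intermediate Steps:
U(c) = 2*c (U(c) = c*2 = 2*c)
A = 50 (A = 5*(2*5) = 5*10 = 50)
((-2 + 0*(-3))*(-21/22 + A/(-10)))*(-34) = ((-2 + 0*(-3))*(-21/22 + 50/(-10)))*(-34) = ((-2 + 0)*(-21*1/22 + 50*(-⅒)))*(-34) = -2*(-21/22 - 5)*(-34) = -2*(-131/22)*(-34) = (131/11)*(-34) = -4454/11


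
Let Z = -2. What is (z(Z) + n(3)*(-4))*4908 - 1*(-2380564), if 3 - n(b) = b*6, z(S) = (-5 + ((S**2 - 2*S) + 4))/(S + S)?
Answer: 2666455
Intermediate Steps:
z(S) = (-1 + S**2 - 2*S)/(2*S) (z(S) = (-5 + (4 + S**2 - 2*S))/((2*S)) = (-1 + S**2 - 2*S)*(1/(2*S)) = (-1 + S**2 - 2*S)/(2*S))
n(b) = 3 - 6*b (n(b) = 3 - b*6 = 3 - 6*b)
(z(Z) + n(3)*(-4))*4908 - 1*(-2380564) = ((1/2)*(-1 - 2*(-2 - 2))/(-2) + (3 - 6*3)*(-4))*4908 - 1*(-2380564) = ((1/2)*(-1/2)*(-1 - 2*(-4)) + (3 - 18)*(-4))*4908 + 2380564 = ((1/2)*(-1/2)*(-1 + 8) - 15*(-4))*4908 + 2380564 = ((1/2)*(-1/2)*7 + 60)*4908 + 2380564 = (-7/4 + 60)*4908 + 2380564 = (233/4)*4908 + 2380564 = 285891 + 2380564 = 2666455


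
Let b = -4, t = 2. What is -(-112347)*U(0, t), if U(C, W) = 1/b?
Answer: -112347/4 ≈ -28087.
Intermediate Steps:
U(C, W) = -¼ (U(C, W) = 1/(-4) = -¼)
-(-112347)*U(0, t) = -(-112347)*(-1)/4 = -37449*¾ = -112347/4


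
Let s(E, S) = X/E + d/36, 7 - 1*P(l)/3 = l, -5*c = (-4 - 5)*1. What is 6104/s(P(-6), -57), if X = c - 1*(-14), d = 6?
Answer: 2380560/223 ≈ 10675.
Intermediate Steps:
c = 9/5 (c = -(-4 - 5)/5 = -(-9)/5 = -1/5*(-9) = 9/5 ≈ 1.8000)
P(l) = 21 - 3*l
X = 79/5 (X = 9/5 - 1*(-14) = 9/5 + 14 = 79/5 ≈ 15.800)
s(E, S) = 1/6 + 79/(5*E) (s(E, S) = 79/(5*E) + 6/36 = 79/(5*E) + 6*(1/36) = 79/(5*E) + 1/6 = 1/6 + 79/(5*E))
6104/s(P(-6), -57) = 6104/(((474 + 5*(21 - 3*(-6)))/(30*(21 - 3*(-6))))) = 6104/(((474 + 5*(21 + 18))/(30*(21 + 18)))) = 6104/(((1/30)*(474 + 5*39)/39)) = 6104/(((1/30)*(1/39)*(474 + 195))) = 6104/(((1/30)*(1/39)*669)) = 6104/(223/390) = 6104*(390/223) = 2380560/223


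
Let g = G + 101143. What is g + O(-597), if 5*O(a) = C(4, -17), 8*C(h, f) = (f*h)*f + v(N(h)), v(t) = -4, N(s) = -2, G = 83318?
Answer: 922449/5 ≈ 1.8449e+5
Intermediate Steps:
C(h, f) = -½ + h*f²/8 (C(h, f) = ((f*h)*f - 4)/8 = (h*f² - 4)/8 = (-4 + h*f²)/8 = -½ + h*f²/8)
O(a) = 144/5 (O(a) = (-½ + (⅛)*4*(-17)²)/5 = (-½ + (⅛)*4*289)/5 = (-½ + 289/2)/5 = (⅕)*144 = 144/5)
g = 184461 (g = 83318 + 101143 = 184461)
g + O(-597) = 184461 + 144/5 = 922449/5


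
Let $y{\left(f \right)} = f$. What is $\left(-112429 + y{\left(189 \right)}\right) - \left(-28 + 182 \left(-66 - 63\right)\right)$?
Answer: $-88734$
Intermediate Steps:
$\left(-112429 + y{\left(189 \right)}\right) - \left(-28 + 182 \left(-66 - 63\right)\right) = \left(-112429 + 189\right) - \left(-28 + 182 \left(-66 - 63\right)\right) = -112240 + \left(\left(-182\right) \left(-129\right) + 28\right) = -112240 + \left(23478 + 28\right) = -112240 + 23506 = -88734$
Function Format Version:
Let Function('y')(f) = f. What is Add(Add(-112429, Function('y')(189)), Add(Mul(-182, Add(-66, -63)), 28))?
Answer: -88734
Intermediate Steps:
Add(Add(-112429, Function('y')(189)), Add(Mul(-182, Add(-66, -63)), 28)) = Add(Add(-112429, 189), Add(Mul(-182, Add(-66, -63)), 28)) = Add(-112240, Add(Mul(-182, -129), 28)) = Add(-112240, Add(23478, 28)) = Add(-112240, 23506) = -88734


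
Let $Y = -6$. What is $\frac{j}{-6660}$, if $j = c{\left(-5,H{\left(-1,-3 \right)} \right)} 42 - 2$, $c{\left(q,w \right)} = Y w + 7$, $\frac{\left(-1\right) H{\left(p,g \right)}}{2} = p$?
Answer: $\frac{53}{1665} \approx 0.031832$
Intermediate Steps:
$H{\left(p,g \right)} = - 2 p$
$c{\left(q,w \right)} = 7 - 6 w$ ($c{\left(q,w \right)} = - 6 w + 7 = 7 - 6 w$)
$j = -212$ ($j = \left(7 - 6 \left(\left(-2\right) \left(-1\right)\right)\right) 42 - 2 = \left(7 - 12\right) 42 - 2 = \left(-5\right) 42 - 2 = -210 - 2 = -212$)
$\frac{j}{-6660} = - \frac{212}{-6660} = \left(-212\right) \left(- \frac{1}{6660}\right) = \frac{53}{1665}$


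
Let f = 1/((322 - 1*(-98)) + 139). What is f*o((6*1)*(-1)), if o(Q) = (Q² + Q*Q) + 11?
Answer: 83/559 ≈ 0.14848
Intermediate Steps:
o(Q) = 11 + 2*Q² (o(Q) = (Q² + Q²) + 11 = 2*Q² + 11 = 11 + 2*Q²)
f = 1/559 (f = 1/((322 + 98) + 139) = 1/(420 + 139) = 1/559 ≈ 0.0017889)
f*o((6*1)*(-1)) = (11 + 2*((6*1)*(-1))²)/559 = (11 + 2*(6*(-1))²)/559 = (11 + 2*(-6)²)/559 = (11 + 2*36)/559 = (11 + 72)/559 = (1/559)*83 = 83/559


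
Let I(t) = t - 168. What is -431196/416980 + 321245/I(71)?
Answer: -33498641528/10111765 ≈ -3312.8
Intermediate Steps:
I(t) = -168 + t
-431196/416980 + 321245/I(71) = -431196/416980 + 321245/(-168 + 71) = -431196*1/416980 + 321245/(-97) = -107799/104245 + 321245*(-1/97) = -107799/104245 - 321245/97 = -33498641528/10111765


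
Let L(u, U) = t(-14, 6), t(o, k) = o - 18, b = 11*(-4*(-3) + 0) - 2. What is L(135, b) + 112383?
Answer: 112351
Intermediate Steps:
b = 130 (b = 11*(12 + 0) - 2 = 11*12 - 2 = 132 - 2 = 130)
t(o, k) = -18 + o
L(u, U) = -32 (L(u, U) = -18 - 14 = -32)
L(135, b) + 112383 = -32 + 112383 = 112351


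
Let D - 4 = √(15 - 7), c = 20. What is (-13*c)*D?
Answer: -1040 - 520*√2 ≈ -1775.4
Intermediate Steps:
D = 4 + 2*√2 (D = 4 + √(15 - 7) = 4 + √8 = 4 + 2*√2 ≈ 6.8284)
(-13*c)*D = (-13*20)*(4 + 2*√2) = -260*(4 + 2*√2) = -1040 - 520*√2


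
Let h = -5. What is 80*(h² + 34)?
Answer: 4720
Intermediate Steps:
80*(h² + 34) = 80*((-5)² + 34) = 80*(25 + 34) = 80*59 = 4720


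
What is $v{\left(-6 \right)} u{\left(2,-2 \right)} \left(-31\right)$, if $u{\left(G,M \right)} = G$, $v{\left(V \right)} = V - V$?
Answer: $0$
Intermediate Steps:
$v{\left(V \right)} = 0$
$v{\left(-6 \right)} u{\left(2,-2 \right)} \left(-31\right) = 0 \cdot 2 \left(-31\right) = 0 \left(-31\right) = 0$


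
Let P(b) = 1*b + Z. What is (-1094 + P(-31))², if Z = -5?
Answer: 1276900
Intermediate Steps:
P(b) = -5 + b (P(b) = 1*b - 5 = b - 5 = -5 + b)
(-1094 + P(-31))² = (-1094 + (-5 - 31))² = (-1094 - 36)² = (-1130)² = 1276900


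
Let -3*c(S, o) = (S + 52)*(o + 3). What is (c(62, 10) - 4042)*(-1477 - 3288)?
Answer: 21614040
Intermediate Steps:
c(S, o) = -(3 + o)*(52 + S)/3 (c(S, o) = -(S + 52)*(o + 3)/3 = -(52 + S)*(3 + o)/3 = -(3 + o)*(52 + S)/3)
(c(62, 10) - 4042)*(-1477 - 3288) = ((-52 - 1*62 - 52/3*10 - 1/3*62*10) - 4042)*(-1477 - 3288) = ((-52 - 62 - 520/3 - 620/3) - 4042)*(-4765) = (-494 - 4042)*(-4765) = -4536*(-4765) = 21614040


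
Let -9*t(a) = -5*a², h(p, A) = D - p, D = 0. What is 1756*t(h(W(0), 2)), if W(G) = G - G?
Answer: 0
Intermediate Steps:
W(G) = 0
h(p, A) = -p (h(p, A) = 0 - p = -p)
t(a) = 5*a²/9 (t(a) = -(-5)*a²/9 = 5*a²/9)
1756*t(h(W(0), 2)) = 1756*(5*(-1*0)²/9) = 1756*((5/9)*0²) = 1756*((5/9)*0) = 1756*0 = 0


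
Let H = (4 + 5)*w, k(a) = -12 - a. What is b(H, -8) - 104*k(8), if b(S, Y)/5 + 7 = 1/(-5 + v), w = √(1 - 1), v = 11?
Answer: 12275/6 ≈ 2045.8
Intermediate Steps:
w = 0 (w = √0 = 0)
H = 0 (H = (4 + 5)*0 = 9*0 = 0)
b(S, Y) = -205/6 (b(S, Y) = -35 + 5/(-5 + 11) = -35 + 5/6 = -35 + 5*(⅙) = -35 + ⅚ = -205/6)
b(H, -8) - 104*k(8) = -205/6 - 104*(-12 - 1*8) = -205/6 - 104*(-12 - 8) = -205/6 - 104*(-20) = -205/6 + 2080 = 12275/6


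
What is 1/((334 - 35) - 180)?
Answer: 1/119 ≈ 0.0084034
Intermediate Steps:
1/((334 - 35) - 180) = 1/(299 - 180) = 1/119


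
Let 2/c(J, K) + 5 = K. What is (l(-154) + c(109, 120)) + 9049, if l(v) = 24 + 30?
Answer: 1046847/115 ≈ 9103.0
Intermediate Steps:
l(v) = 54
c(J, K) = 2/(-5 + K)
(l(-154) + c(109, 120)) + 9049 = (54 + 2/(-5 + 120)) + 9049 = (54 + 2/115) + 9049 = 6212/115 + 9049 = 1046847/115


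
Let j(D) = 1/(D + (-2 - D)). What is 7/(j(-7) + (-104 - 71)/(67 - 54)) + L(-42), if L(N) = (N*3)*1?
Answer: -45920/363 ≈ -126.50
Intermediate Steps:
L(N) = 3*N (L(N) = (3*N)*1 = 3*N)
j(D) = -1/2 (j(D) = 1/(-2) = -1/2)
7/(j(-7) + (-104 - 71)/(67 - 54)) + L(-42) = 7/(-1/2 + (-104 - 71)/(67 - 54)) + 3*(-42) = 7/(-1/2 - 175/13) - 126 = 7/(-363/26) - 126 = -26/363*7 - 126 = -182/363 - 126 = -45920/363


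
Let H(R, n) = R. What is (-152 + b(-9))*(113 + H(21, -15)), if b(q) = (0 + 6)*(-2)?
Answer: -21976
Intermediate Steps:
b(q) = -12 (b(q) = 6*(-2) = -12)
(-152 + b(-9))*(113 + H(21, -15)) = (-152 - 12)*(113 + 21) = -164*134 = -21976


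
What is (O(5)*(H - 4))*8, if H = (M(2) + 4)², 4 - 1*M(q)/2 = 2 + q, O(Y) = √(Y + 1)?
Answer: 96*√6 ≈ 235.15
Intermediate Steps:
O(Y) = √(1 + Y)
M(q) = 4 - 2*q (M(q) = 8 - 2*(2 + q) = 8 + (-4 - 2*q) = 4 - 2*q)
H = 16 (H = ((4 - 2*2) + 4)² = ((4 - 4) + 4)² = (0 + 4)² = 4² = 16)
(O(5)*(H - 4))*8 = (√(1 + 5)*(16 - 4))*8 = (√6*12)*8 = (12*√6)*8 = 96*√6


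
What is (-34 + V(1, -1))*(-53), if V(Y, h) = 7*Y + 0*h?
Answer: 1431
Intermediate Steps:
V(Y, h) = 7*Y (V(Y, h) = 7*Y + 0 = 7*Y)
(-34 + V(1, -1))*(-53) = (-34 + 7*1)*(-53) = (-34 + 7)*(-53) = -27*(-53) = 1431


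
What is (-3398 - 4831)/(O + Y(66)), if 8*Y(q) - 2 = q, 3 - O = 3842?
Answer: 16458/7661 ≈ 2.1483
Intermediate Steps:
O = -3839 (O = 3 - 1*3842 = 3 - 3842 = -3839)
Y(q) = ¼ + q/8
(-3398 - 4831)/(O + Y(66)) = (-3398 - 4831)/(-3839 + (¼ + (⅛)*66)) = -8229/(-3839 + (¼ + 33/4)) = -8229/(-3839 + 17/2) = -8229/(-7661/2) = -8229*(-2/7661) = 16458/7661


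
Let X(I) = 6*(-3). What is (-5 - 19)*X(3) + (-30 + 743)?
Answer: 1145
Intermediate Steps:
X(I) = -18
(-5 - 19)*X(3) + (-30 + 743) = (-5 - 19)*(-18) + (-30 + 743) = -24*(-18) + 713 = 432 + 713 = 1145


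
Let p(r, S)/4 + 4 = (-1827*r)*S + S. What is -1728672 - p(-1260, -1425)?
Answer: 13119791044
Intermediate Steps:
p(r, S) = -16 + 4*S - 7308*S*r (p(r, S) = -16 + 4*((-1827*r)*S + S) = -16 + 4*(-1827*S*r + S) = -16 + 4*(S - 1827*S*r) = -16 + (4*S - 7308*S*r) = -16 + 4*S - 7308*S*r)
-1728672 - p(-1260, -1425) = -1728672 - (-16 + 4*(-1425) - 7308*(-1425)*(-1260)) = -1728672 - (-16 - 5700 - 13121514000) = -1728672 - 1*(-13121519716) = -1728672 + 13121519716 = 13119791044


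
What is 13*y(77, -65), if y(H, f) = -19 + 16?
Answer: -39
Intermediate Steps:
y(H, f) = -3
13*y(77, -65) = 13*(-3) = -39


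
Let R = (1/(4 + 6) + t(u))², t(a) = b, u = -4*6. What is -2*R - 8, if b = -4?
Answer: -1921/50 ≈ -38.420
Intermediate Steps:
u = -24
t(a) = -4
R = 1521/100 (R = (1/(4 + 6) - 4)² = (1/10 - 4)² = (⅒ - 4)² = (-39/10)² = 1521/100 ≈ 15.210)
-2*R - 8 = -2*1521/100 - 8 = -1521/50 - 8 = -1921/50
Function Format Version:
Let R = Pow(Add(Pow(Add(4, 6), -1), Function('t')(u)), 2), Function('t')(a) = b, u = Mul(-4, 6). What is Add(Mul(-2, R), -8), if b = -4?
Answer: Rational(-1921, 50) ≈ -38.420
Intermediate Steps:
u = -24
Function('t')(a) = -4
R = Rational(1521, 100) (R = Pow(Add(Pow(Add(4, 6), -1), -4), 2) = Pow(Add(Pow(10, -1), -4), 2) = Pow(Add(Rational(1, 10), -4), 2) = Pow(Rational(-39, 10), 2) = Rational(1521, 100) ≈ 15.210)
Add(Mul(-2, R), -8) = Add(Mul(-2, Rational(1521, 100)), -8) = Add(Rational(-1521, 50), -8) = Rational(-1921, 50)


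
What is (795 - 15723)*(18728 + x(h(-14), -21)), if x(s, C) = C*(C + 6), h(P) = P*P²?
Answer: -284273904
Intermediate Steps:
h(P) = P³
x(s, C) = C*(6 + C)
(795 - 15723)*(18728 + x(h(-14), -21)) = (795 - 15723)*(18728 - 21*(6 - 21)) = -14928*(18728 - 21*(-15)) = -14928*(18728 + 315) = -14928*19043 = -284273904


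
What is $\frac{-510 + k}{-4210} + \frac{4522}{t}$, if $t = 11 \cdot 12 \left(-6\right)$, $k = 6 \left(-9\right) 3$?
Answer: $- \frac{4626349}{833580} \approx -5.55$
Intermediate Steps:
$k = -162$ ($k = \left(-54\right) 3 = -162$)
$t = -792$ ($t = 132 \left(-6\right) = -792$)
$\frac{-510 + k}{-4210} + \frac{4522}{t} = \frac{-510 - 162}{-4210} + \frac{4522}{-792} = \left(-672\right) \left(- \frac{1}{4210}\right) + 4522 \left(- \frac{1}{792}\right) = \frac{336}{2105} - \frac{2261}{396} = - \frac{4626349}{833580}$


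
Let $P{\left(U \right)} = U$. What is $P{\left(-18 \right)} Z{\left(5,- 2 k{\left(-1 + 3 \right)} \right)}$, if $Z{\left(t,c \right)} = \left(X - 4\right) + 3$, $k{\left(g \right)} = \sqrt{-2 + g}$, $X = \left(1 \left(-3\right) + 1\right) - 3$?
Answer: $108$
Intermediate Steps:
$X = -5$ ($X = \left(-3 + 1\right) - 3 = -2 - 3 = -5$)
$Z{\left(t,c \right)} = -6$ ($Z{\left(t,c \right)} = \left(-5 - 4\right) + 3 = -9 + 3 = -6$)
$P{\left(-18 \right)} Z{\left(5,- 2 k{\left(-1 + 3 \right)} \right)} = \left(-18\right) \left(-6\right) = 108$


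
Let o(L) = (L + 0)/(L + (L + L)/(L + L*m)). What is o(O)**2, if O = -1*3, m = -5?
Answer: 36/49 ≈ 0.73469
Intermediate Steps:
O = -3
o(L) = L/(-1/2 + L) (o(L) = (L + 0)/(L + (L + L)/(L + L*(-5))) = L/(L + (2*L)/(L - 5*L)) = L/(L + (2*L)/((-4*L))) = L/(L + (2*L)*(-1/(4*L))) = L/(L - 1/2) = L/(-1/2 + L))
o(O)**2 = (2*(-3)/(-1 + 2*(-3)))**2 = (2*(-3)/(-1 - 6))**2 = (2*(-3)/(-7))**2 = (2*(-3)*(-1/7))**2 = (6/7)**2 = 36/49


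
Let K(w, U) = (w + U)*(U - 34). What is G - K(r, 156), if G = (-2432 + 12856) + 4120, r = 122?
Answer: -19372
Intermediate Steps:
K(w, U) = (-34 + U)*(U + w) (K(w, U) = (U + w)*(-34 + U) = (-34 + U)*(U + w))
G = 14544 (G = 10424 + 4120 = 14544)
G - K(r, 156) = 14544 - (156² - 34*156 - 34*122 + 156*122) = 14544 - (24336 - 5304 - 4148 + 19032) = 14544 - 1*33916 = 14544 - 33916 = -19372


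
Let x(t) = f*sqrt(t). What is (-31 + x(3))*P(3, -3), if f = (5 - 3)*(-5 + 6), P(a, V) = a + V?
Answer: 0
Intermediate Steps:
P(a, V) = V + a
f = 2 (f = 2*1 = 2)
x(t) = 2*sqrt(t)
(-31 + x(3))*P(3, -3) = (-31 + 2*sqrt(3))*(-3 + 3) = (-31 + 2*sqrt(3))*0 = 0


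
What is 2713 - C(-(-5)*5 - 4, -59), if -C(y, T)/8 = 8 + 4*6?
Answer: 2969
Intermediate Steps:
C(y, T) = -256 (C(y, T) = -8*(8 + 4*6) = -8*(8 + 24) = -8*32 = -256)
2713 - C(-(-5)*5 - 4, -59) = 2713 - 1*(-256) = 2713 + 256 = 2969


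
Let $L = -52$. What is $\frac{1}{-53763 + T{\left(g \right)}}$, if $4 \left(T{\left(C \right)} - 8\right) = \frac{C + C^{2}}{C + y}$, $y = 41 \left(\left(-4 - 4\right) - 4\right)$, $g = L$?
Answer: $- \frac{32}{1720199} \approx -1.8602 \cdot 10^{-5}$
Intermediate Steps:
$g = -52$
$y = -492$ ($y = 41 \left(-8 - 4\right) = 41 \left(-12\right) = -492$)
$T{\left(C \right)} = 8 + \frac{C + C^{2}}{4 \left(-492 + C\right)}$ ($T{\left(C \right)} = 8 + \frac{\left(C + C^{2}\right) \frac{1}{C - 492}}{4} = 8 + \frac{\left(C + C^{2}\right) \frac{1}{-492 + C}}{4} = 8 + \frac{\frac{1}{-492 + C} \left(C + C^{2}\right)}{4} = 8 + \frac{C + C^{2}}{4 \left(-492 + C\right)}$)
$\frac{1}{-53763 + T{\left(g \right)}} = \frac{1}{-53763 + \frac{-15744 + \left(-52\right)^{2} + 33 \left(-52\right)}{4 \left(-492 - 52\right)}} = \frac{1}{-53763 + \frac{-15744 + 2704 - 1716}{4 \left(-544\right)}} = \frac{1}{-53763 + \frac{1}{4} \left(- \frac{1}{544}\right) \left(-14756\right)} = \frac{1}{-53763 + \frac{217}{32}} = \frac{1}{- \frac{1720199}{32}} = - \frac{32}{1720199}$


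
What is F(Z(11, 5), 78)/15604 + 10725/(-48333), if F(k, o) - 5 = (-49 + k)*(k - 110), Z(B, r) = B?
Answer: 4905837/251396044 ≈ 0.019514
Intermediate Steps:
F(k, o) = 5 + (-110 + k)*(-49 + k) (F(k, o) = 5 + (-49 + k)*(k - 110) = 5 + (-49 + k)*(-110 + k) = 5 + (-110 + k)*(-49 + k))
F(Z(11, 5), 78)/15604 + 10725/(-48333) = (5395 + 11² - 159*11)/15604 + 10725/(-48333) = (5395 + 121 - 1749)*(1/15604) + 10725*(-1/48333) = 3767*(1/15604) - 3575/16111 = 3767/15604 - 3575/16111 = 4905837/251396044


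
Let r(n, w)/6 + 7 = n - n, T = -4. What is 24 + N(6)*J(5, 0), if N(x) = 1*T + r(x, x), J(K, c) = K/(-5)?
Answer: 70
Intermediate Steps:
r(n, w) = -42 (r(n, w) = -42 + 6*(n - n) = -42 + 6*0 = -42 + 0 = -42)
J(K, c) = -K/5 (J(K, c) = K*(-1/5) = -K/5)
N(x) = -46 (N(x) = 1*(-4) - 42 = -4 - 42 = -46)
24 + N(6)*J(5, 0) = 24 - (-46)*5/5 = 24 - 46*(-1) = 24 + 46 = 70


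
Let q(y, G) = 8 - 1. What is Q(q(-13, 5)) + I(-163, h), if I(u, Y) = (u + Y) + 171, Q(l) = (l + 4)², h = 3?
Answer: 132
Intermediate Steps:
q(y, G) = 7
Q(l) = (4 + l)²
I(u, Y) = 171 + Y + u (I(u, Y) = (Y + u) + 171 = 171 + Y + u)
Q(q(-13, 5)) + I(-163, h) = (4 + 7)² + (171 + 3 - 163) = 11² + 11 = 121 + 11 = 132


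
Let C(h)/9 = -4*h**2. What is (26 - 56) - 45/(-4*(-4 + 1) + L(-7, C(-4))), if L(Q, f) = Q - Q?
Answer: -135/4 ≈ -33.750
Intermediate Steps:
C(h) = -36*h**2 (C(h) = 9*(-4*h**2) = -36*h**2)
L(Q, f) = 0
(26 - 56) - 45/(-4*(-4 + 1) + L(-7, C(-4))) = (26 - 56) - 45/(-4*(-4 + 1) + 0) = -30 - 45/(-4*(-3) + 0) = -30 - 45/(12 + 0) = -30 - 45/12 = -30 + (1/12)*(-45) = -30 - 15/4 = -135/4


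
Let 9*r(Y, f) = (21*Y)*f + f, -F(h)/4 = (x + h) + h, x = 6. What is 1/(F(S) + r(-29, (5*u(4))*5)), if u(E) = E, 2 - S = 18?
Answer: -9/59864 ≈ -0.00015034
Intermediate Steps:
S = -16 (S = 2 - 1*18 = 2 - 18 = -16)
F(h) = -24 - 8*h (F(h) = -4*((6 + h) + h) = -4*(6 + 2*h) = -24 - 8*h)
r(Y, f) = f/9 + 7*Y*f/3 (r(Y, f) = ((21*Y)*f + f)/9 = (21*Y*f + f)/9 = (f + 21*Y*f)/9 = f/9 + 7*Y*f/3)
1/(F(S) + r(-29, (5*u(4))*5)) = 1/((-24 - 8*(-16)) + ((5*4)*5)*(1 + 21*(-29))/9) = 1/((-24 + 128) + (20*5)*(1 - 609)/9) = 1/(104 + (⅑)*100*(-608)) = 1/(104 - 60800/9) = 1/(-59864/9) = -9/59864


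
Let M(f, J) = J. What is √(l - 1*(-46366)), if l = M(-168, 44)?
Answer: √46410 ≈ 215.43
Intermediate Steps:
l = 44
√(l - 1*(-46366)) = √(44 - 1*(-46366)) = √(44 + 46366) = √46410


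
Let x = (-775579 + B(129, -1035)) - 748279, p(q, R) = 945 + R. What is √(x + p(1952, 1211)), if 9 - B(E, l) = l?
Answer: 3*I*√168962 ≈ 1233.2*I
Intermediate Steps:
B(E, l) = 9 - l
x = -1522814 (x = (-775579 + (9 - 1*(-1035))) - 748279 = (-775579 + (9 + 1035)) - 748279 = (-775579 + 1044) - 748279 = -774535 - 748279 = -1522814)
√(x + p(1952, 1211)) = √(-1522814 + (945 + 1211)) = √(-1522814 + 2156) = √(-1520658) = 3*I*√168962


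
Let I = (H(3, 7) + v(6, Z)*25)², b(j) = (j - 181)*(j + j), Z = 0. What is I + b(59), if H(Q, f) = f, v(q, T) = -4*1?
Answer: -5747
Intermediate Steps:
b(j) = 2*j*(-181 + j) (b(j) = (-181 + j)*(2*j) = 2*j*(-181 + j))
v(q, T) = -4
I = 8649 (I = (7 - 4*25)² = (7 - 100)² = (-93)² = 8649)
I + b(59) = 8649 + 2*59*(-181 + 59) = 8649 + 2*59*(-122) = 8649 - 14396 = -5747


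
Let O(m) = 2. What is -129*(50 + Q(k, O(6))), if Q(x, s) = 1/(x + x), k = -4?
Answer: -51471/8 ≈ -6433.9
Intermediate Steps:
Q(x, s) = 1/(2*x)
-129*(50 + Q(k, O(6))) = -129*(50 + (½)/(-4)) = -129*(50 + (½)*(-¼)) = -129*(50 - ⅛) = -129*399/8 = -51471/8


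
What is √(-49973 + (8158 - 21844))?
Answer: I*√63659 ≈ 252.31*I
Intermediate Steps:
√(-49973 + (8158 - 21844)) = √(-49973 - 13686) = √(-63659) = I*√63659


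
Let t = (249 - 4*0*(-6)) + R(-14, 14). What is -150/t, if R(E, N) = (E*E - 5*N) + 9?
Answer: -25/64 ≈ -0.39063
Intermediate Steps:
R(E, N) = 9 + E**2 - 5*N (R(E, N) = (E**2 - 5*N) + 9 = 9 + E**2 - 5*N)
t = 384 (t = (249 - 4*0*(-6)) + (9 + (-14)**2 - 5*14) = (249 + 0*(-6)) + (9 + 196 - 70) = (249 + 0) + 135 = 249 + 135 = 384)
-150/t = -150/384 = -150*1/384 = -25/64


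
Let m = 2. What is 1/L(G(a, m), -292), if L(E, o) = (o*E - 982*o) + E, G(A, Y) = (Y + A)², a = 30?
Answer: -1/11240 ≈ -8.8968e-5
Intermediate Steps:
G(A, Y) = (A + Y)²
L(E, o) = E - 982*o + E*o (L(E, o) = (E*o - 982*o) + E = (-982*o + E*o) + E = E - 982*o + E*o)
1/L(G(a, m), -292) = 1/((30 + 2)² - 982*(-292) + (30 + 2)²*(-292)) = 1/(32² + 286744 + 32²*(-292)) = 1/(1024 + 286744 + 1024*(-292)) = 1/(1024 + 286744 - 299008) = 1/(-11240) = -1/11240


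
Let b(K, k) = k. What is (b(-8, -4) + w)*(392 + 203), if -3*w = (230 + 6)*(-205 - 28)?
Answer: 32710720/3 ≈ 1.0904e+7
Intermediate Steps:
w = 54988/3 (w = -(230 + 6)*(-205 - 28)/3 = -236*(-233)/3 = -⅓*(-54988) = 54988/3 ≈ 18329.)
(b(-8, -4) + w)*(392 + 203) = (-4 + 54988/3)*(392 + 203) = (54976/3)*595 = 32710720/3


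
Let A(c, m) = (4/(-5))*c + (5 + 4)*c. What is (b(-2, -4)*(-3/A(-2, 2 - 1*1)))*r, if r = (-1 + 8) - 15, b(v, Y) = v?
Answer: 120/41 ≈ 2.9268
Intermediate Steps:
A(c, m) = 41*c/5 (A(c, m) = (4*(-⅕))*c + 9*c = -4*c/5 + 9*c = 41*c/5)
r = -8 (r = 7 - 15 = -8)
(b(-2, -4)*(-3/A(-2, 2 - 1*1)))*r = -(-6)/((41/5)*(-2))*(-8) = -(-6)/(-82/5)*(-8) = -(-6)*(-5)/82*(-8) = -2*15/82*(-8) = -15/41*(-8) = 120/41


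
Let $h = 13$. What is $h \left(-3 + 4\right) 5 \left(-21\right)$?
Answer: $-1365$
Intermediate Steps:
$h \left(-3 + 4\right) 5 \left(-21\right) = 13 \left(-3 + 4\right) 5 \left(-21\right) = 13 \cdot 1 \cdot 5 \left(-21\right) = 13 \cdot 5 \left(-21\right) = 65 \left(-21\right) = -1365$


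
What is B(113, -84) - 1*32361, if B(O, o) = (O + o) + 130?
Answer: -32202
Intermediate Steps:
B(O, o) = 130 + O + o
B(113, -84) - 1*32361 = (130 + 113 - 84) - 1*32361 = 159 - 32361 = -32202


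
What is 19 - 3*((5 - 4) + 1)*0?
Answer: 19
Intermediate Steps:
19 - 3*((5 - 4) + 1)*0 = 19 - 3*(1 + 1)*0 = 19 - 6*0 = 19 - 3*0 = 19 + 0 = 19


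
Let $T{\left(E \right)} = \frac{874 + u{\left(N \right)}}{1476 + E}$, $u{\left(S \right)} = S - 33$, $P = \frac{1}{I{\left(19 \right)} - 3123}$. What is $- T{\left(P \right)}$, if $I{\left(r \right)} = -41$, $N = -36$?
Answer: $- \frac{2547020}{4670063} \approx -0.54539$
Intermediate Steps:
$P = - \frac{1}{3164}$ ($P = \frac{1}{-41 - 3123} = \frac{1}{-3164} = - \frac{1}{3164} \approx -0.00031606$)
$u{\left(S \right)} = -33 + S$
$T{\left(E \right)} = \frac{805}{1476 + E}$ ($T{\left(E \right)} = \frac{874 - 69}{1476 + E} = \frac{805}{1476 + E}$)
$- T{\left(P \right)} = - \frac{805}{1476 - \frac{1}{3164}} = - \frac{805}{\frac{4670063}{3164}} = - \frac{805 \cdot 3164}{4670063} = \left(-1\right) \frac{2547020}{4670063} = - \frac{2547020}{4670063}$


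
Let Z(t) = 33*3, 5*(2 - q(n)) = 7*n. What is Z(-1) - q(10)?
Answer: 111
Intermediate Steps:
q(n) = 2 - 7*n/5
Z(t) = 99
Z(-1) - q(10) = 99 - (2 - 7/5*10) = 99 - (2 - 14) = 99 - 1*(-12) = 99 + 12 = 111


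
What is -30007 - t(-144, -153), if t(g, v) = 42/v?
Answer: -1530343/51 ≈ -30007.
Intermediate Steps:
-30007 - t(-144, -153) = -30007 - 42/(-153) = -30007 - 42*(-1)/153 = -30007 - 1*(-14/51) = -30007 + 14/51 = -1530343/51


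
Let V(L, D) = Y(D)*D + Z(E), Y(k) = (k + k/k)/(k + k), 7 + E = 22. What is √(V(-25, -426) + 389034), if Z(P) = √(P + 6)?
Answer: √(1555286 + 4*√21)/2 ≈ 623.56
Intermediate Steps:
E = 15 (E = -7 + 22 = 15)
Y(k) = (1 + k)/(2*k) (Y(k) = (k + 1)/((2*k)) = (1 + k)*(1/(2*k)) = (1 + k)/(2*k))
Z(P) = √(6 + P)
V(L, D) = ½ + √21 + D/2 (V(L, D) = ((1 + D)/(2*D))*D + √(6 + 15) = (½ + D/2) + √21 = ½ + √21 + D/2)
√(V(-25, -426) + 389034) = √((½ + √21 + (½)*(-426)) + 389034) = √((½ + √21 - 213) + 389034) = √((-425/2 + √21) + 389034) = √(777643/2 + √21)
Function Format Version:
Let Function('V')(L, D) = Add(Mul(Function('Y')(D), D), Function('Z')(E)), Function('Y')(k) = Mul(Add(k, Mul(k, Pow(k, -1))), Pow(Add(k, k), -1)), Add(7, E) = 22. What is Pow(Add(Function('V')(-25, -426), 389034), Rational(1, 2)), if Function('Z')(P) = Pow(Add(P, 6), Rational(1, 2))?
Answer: Mul(Rational(1, 2), Pow(Add(1555286, Mul(4, Pow(21, Rational(1, 2)))), Rational(1, 2))) ≈ 623.56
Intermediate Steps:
E = 15 (E = Add(-7, 22) = 15)
Function('Y')(k) = Mul(Rational(1, 2), Pow(k, -1), Add(1, k)) (Function('Y')(k) = Mul(Add(k, 1), Pow(Mul(2, k), -1)) = Mul(Add(1, k), Mul(Rational(1, 2), Pow(k, -1))) = Mul(Rational(1, 2), Pow(k, -1), Add(1, k)))
Function('Z')(P) = Pow(Add(6, P), Rational(1, 2))
Function('V')(L, D) = Add(Rational(1, 2), Pow(21, Rational(1, 2)), Mul(Rational(1, 2), D)) (Function('V')(L, D) = Add(Mul(Mul(Rational(1, 2), Pow(D, -1), Add(1, D)), D), Pow(Add(6, 15), Rational(1, 2))) = Add(Add(Rational(1, 2), Mul(Rational(1, 2), D)), Pow(21, Rational(1, 2))) = Add(Rational(1, 2), Pow(21, Rational(1, 2)), Mul(Rational(1, 2), D)))
Pow(Add(Function('V')(-25, -426), 389034), Rational(1, 2)) = Pow(Add(Add(Rational(1, 2), Pow(21, Rational(1, 2)), Mul(Rational(1, 2), -426)), 389034), Rational(1, 2)) = Pow(Add(Add(Rational(1, 2), Pow(21, Rational(1, 2)), -213), 389034), Rational(1, 2)) = Pow(Add(Add(Rational(-425, 2), Pow(21, Rational(1, 2))), 389034), Rational(1, 2)) = Pow(Add(Rational(777643, 2), Pow(21, Rational(1, 2))), Rational(1, 2))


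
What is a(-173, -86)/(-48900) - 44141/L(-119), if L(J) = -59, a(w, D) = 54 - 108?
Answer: 359749681/480850 ≈ 748.15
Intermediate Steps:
a(w, D) = -54
a(-173, -86)/(-48900) - 44141/L(-119) = -54/(-48900) - 44141/(-59) = -54*(-1/48900) - 44141*(-1/59) = 9/8150 + 44141/59 = 359749681/480850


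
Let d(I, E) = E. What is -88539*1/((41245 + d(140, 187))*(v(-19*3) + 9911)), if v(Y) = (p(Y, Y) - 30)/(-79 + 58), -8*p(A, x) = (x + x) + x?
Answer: -206591/958182327 ≈ -0.00021561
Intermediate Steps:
p(A, x) = -3*x/8 (p(A, x) = -((x + x) + x)/8 = -(2*x + x)/8 = -3*x/8)
v(Y) = 10/7 + Y/56 (v(Y) = (-3*Y/8 - 30)/(-79 + 58) = (-30 - 3*Y/8)/(-21) = (-30 - 3*Y/8)*(-1/21) = 10/7 + Y/56)
-88539*1/((41245 + d(140, 187))*(v(-19*3) + 9911)) = -88539*1/((41245 + 187)*((10/7 + (-19*3)/56) + 9911)) = -88539*1/(41432*((10/7 + (1/56)*(-57)) + 9911)) = -88539*1/(41432*((10/7 - 57/56) + 9911)) = -88539*1/(41432*(23/56 + 9911)) = -88539/(41432*(555039/56)) = -88539/2874546981/7 = -88539*7/2874546981 = -206591/958182327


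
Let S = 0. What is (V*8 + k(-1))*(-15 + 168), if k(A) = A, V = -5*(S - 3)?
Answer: 18207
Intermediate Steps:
V = 15 (V = -5*(0 - 3) = -5*(-3) = 15)
(V*8 + k(-1))*(-15 + 168) = (15*8 - 1)*(-15 + 168) = (120 - 1)*153 = 119*153 = 18207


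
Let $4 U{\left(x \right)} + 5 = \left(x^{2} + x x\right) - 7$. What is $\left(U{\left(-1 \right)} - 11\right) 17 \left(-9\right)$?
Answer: $\frac{4131}{2} \approx 2065.5$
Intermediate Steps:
$U{\left(x \right)} = -3 + \frac{x^{2}}{2}$ ($U{\left(x \right)} = - \frac{5}{4} + \frac{\left(x^{2} + x x\right) - 7}{4} = - \frac{5}{4} + \frac{\left(x^{2} + x^{2}\right) - 7}{4} = - \frac{5}{4} + \frac{2 x^{2} - 7}{4} = - \frac{5}{4} + \frac{-7 + 2 x^{2}}{4} = - \frac{5}{4} + \left(- \frac{7}{4} + \frac{x^{2}}{2}\right) = -3 + \frac{x^{2}}{2}$)
$\left(U{\left(-1 \right)} - 11\right) 17 \left(-9\right) = \left(\left(-3 + \frac{\left(-1\right)^{2}}{2}\right) - 11\right) 17 \left(-9\right) = \left(\left(-3 + \frac{1}{2} \cdot 1\right) - 11\right) 17 \left(-9\right) = \left(\left(-3 + \frac{1}{2}\right) - 11\right) 17 \left(-9\right) = \left(- \frac{5}{2} - 11\right) 17 \left(-9\right) = \left(- \frac{27}{2}\right) 17 \left(-9\right) = \left(- \frac{459}{2}\right) \left(-9\right) = \frac{4131}{2}$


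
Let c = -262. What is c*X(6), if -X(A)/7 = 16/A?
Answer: 14672/3 ≈ 4890.7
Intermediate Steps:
X(A) = -112/A
c*X(6) = -(-29344)/6 = -262*(-56/3) = 14672/3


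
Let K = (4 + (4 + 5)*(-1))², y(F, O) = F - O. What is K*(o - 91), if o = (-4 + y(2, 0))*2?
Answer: -2375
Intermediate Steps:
K = 25 (K = (4 + 9*(-1))² = (4 - 9)² = (-5)² = 25)
o = -4 (o = (-4 + (2 - 1*0))*2 = (-4 + (2 + 0))*2 = (-4 + 2)*2 = -2*2 = -4)
K*(o - 91) = 25*(-4 - 91) = 25*(-95) = -2375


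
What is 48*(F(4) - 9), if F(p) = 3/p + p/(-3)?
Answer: -460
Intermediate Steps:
F(p) = 3/p - p/3 (F(p) = 3/p + p*(-⅓) = 3/p - p/3)
48*(F(4) - 9) = 48*((3/4 - ⅓*4) - 9) = 48*((3*(¼) - 4/3) - 9) = 48*((¾ - 4/3) - 9) = 48*(-7/12 - 9) = 48*(-115/12) = -460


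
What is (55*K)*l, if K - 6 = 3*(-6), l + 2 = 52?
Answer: -33000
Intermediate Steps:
l = 50 (l = -2 + 52 = 50)
K = -12 (K = 6 + 3*(-6) = 6 - 18 = -12)
(55*K)*l = (55*(-12))*50 = -660*50 = -33000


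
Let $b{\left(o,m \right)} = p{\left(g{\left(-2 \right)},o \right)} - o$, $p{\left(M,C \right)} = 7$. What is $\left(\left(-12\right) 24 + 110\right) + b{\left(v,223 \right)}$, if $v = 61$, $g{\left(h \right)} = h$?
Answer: $-232$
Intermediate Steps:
$b{\left(o,m \right)} = 7 - o$
$\left(\left(-12\right) 24 + 110\right) + b{\left(v,223 \right)} = \left(\left(-12\right) 24 + 110\right) + \left(7 - 61\right) = \left(-288 + 110\right) + \left(7 - 61\right) = -178 - 54 = -232$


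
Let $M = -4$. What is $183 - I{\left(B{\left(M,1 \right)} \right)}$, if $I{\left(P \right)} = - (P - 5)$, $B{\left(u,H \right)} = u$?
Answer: $174$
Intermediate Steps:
$I{\left(P \right)} = 5 - P$ ($I{\left(P \right)} = - (-5 + P) = 5 - P$)
$183 - I{\left(B{\left(M,1 \right)} \right)} = 183 - \left(5 - -4\right) = 183 - \left(5 + 4\right) = 183 - 9 = 174$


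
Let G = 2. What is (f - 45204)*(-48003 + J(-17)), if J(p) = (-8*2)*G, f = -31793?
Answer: 3698550895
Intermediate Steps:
J(p) = -32 (J(p) = -8*2*2 = -16*2 = -32)
(f - 45204)*(-48003 + J(-17)) = (-31793 - 45204)*(-48003 - 32) = -76997*(-48035) = 3698550895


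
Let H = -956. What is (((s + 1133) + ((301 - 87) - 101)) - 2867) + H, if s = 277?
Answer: -2300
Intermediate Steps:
(((s + 1133) + ((301 - 87) - 101)) - 2867) + H = (((277 + 1133) + ((301 - 87) - 101)) - 2867) - 956 = ((1410 + (214 - 101)) - 2867) - 956 = ((1410 + 113) - 2867) - 956 = (1523 - 2867) - 956 = -1344 - 956 = -2300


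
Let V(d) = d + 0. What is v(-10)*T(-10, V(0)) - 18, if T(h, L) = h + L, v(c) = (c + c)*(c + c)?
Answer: -4018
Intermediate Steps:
v(c) = 4*c**2 (v(c) = (2*c)*(2*c) = 4*c**2)
V(d) = d
T(h, L) = L + h
v(-10)*T(-10, V(0)) - 18 = (4*(-10)**2)*(0 - 10) - 18 = (4*100)*(-10) - 18 = 400*(-10) - 18 = -4000 - 18 = -4018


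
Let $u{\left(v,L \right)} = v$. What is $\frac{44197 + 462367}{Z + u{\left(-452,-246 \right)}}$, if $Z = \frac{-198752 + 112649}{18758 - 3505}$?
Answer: $- \frac{7726620692}{6980459} \approx -1106.9$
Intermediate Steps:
$Z = - \frac{86103}{15253} \approx -5.645$
$\frac{44197 + 462367}{Z + u{\left(-452,-246 \right)}} = \frac{44197 + 462367}{- \frac{86103}{15253} - 452} = \frac{506564}{- \frac{6980459}{15253}} = 506564 \left(- \frac{15253}{6980459}\right) = - \frac{7726620692}{6980459}$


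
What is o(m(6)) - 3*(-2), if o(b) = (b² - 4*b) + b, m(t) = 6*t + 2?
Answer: 1336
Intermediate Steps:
m(t) = 2 + 6*t
o(b) = b² - 3*b
o(m(6)) - 3*(-2) = (2 + 6*6)*(-3 + (2 + 6*6)) - 3*(-2) = (2 + 36)*(-3 + (2 + 36)) + 6 = 38*(-3 + 38) + 6 = 38*35 + 6 = 1330 + 6 = 1336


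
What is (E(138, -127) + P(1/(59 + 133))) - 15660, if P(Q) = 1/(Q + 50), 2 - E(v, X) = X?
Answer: -149112939/9601 ≈ -15531.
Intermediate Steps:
E(v, X) = 2 - X
P(Q) = 1/(50 + Q)
(E(138, -127) + P(1/(59 + 133))) - 15660 = ((2 - 1*(-127)) + 1/(50 + 1/(59 + 133))) - 15660 = ((2 + 127) + 1/(50 + 1/192)) - 15660 = (129 + 1/(50 + 1/192)) - 15660 = (129 + 1/(9601/192)) - 15660 = (129 + 192/9601) - 15660 = 1238721/9601 - 15660 = -149112939/9601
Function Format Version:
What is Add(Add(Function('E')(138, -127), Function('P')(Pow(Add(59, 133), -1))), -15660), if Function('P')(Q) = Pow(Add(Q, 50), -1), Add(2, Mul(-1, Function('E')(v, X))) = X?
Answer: Rational(-149112939, 9601) ≈ -15531.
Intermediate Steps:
Function('E')(v, X) = Add(2, Mul(-1, X))
Function('P')(Q) = Pow(Add(50, Q), -1)
Add(Add(Function('E')(138, -127), Function('P')(Pow(Add(59, 133), -1))), -15660) = Add(Add(Add(2, Mul(-1, -127)), Pow(Add(50, Pow(Add(59, 133), -1)), -1)), -15660) = Add(Add(Add(2, 127), Pow(Add(50, Pow(192, -1)), -1)), -15660) = Add(Add(129, Pow(Add(50, Rational(1, 192)), -1)), -15660) = Add(Add(129, Pow(Rational(9601, 192), -1)), -15660) = Add(Add(129, Rational(192, 9601)), -15660) = Add(Rational(1238721, 9601), -15660) = Rational(-149112939, 9601)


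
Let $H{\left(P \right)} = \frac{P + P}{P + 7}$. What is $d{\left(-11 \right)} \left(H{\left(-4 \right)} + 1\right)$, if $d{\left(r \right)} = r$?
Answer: $\frac{55}{3} \approx 18.333$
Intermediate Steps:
$H{\left(P \right)} = \frac{2 P}{7 + P}$
$d{\left(-11 \right)} \left(H{\left(-4 \right)} + 1\right) = - 11 \left(2 \left(-4\right) \frac{1}{7 - 4} + 1\right) = - 11 \left(2 \left(-4\right) \frac{1}{3} + 1\right) = - 11 \left(- \frac{8}{3} + 1\right) = \left(-11\right) \left(- \frac{5}{3}\right) = \frac{55}{3}$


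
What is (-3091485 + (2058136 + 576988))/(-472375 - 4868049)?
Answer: 456361/5340424 ≈ 0.085454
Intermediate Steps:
(-3091485 + (2058136 + 576988))/(-472375 - 4868049) = (-3091485 + 2635124)/(-5340424) = -456361*(-1/5340424) = 456361/5340424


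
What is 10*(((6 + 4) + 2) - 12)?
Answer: 0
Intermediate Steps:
10*(((6 + 4) + 2) - 12) = 10*((10 + 2) - 12) = 10*(12 - 12) = 10*0 = 0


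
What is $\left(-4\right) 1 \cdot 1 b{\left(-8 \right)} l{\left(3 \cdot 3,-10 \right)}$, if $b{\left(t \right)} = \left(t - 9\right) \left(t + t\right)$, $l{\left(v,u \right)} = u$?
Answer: $10880$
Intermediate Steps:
$b{\left(t \right)} = 2 t \left(-9 + t\right)$ ($b{\left(t \right)} = \left(-9 + t\right) 2 t = 2 t \left(-9 + t\right)$)
$\left(-4\right) 1 \cdot 1 b{\left(-8 \right)} l{\left(3 \cdot 3,-10 \right)} = \left(-4\right) 1 \cdot 1 \cdot 2 \left(-8\right) \left(-9 - 8\right) \left(-10\right) = \left(-4\right) 1 \cdot 2 \left(-8\right) \left(-17\right) \left(-10\right) = \left(-4\right) 272 \left(-10\right) = \left(-1088\right) \left(-10\right) = 10880$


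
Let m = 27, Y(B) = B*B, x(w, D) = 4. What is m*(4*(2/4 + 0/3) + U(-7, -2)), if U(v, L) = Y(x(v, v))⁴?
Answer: 1769526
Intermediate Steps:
Y(B) = B²
U(v, L) = 65536 (U(v, L) = (4²)⁴ = 16⁴ = 65536)
m*(4*(2/4 + 0/3) + U(-7, -2)) = 27*(4*(2/4 + 0/3) + 65536) = 27*(4*(2*(¼) + 0*(⅓)) + 65536) = 27*(4*(½ + 0) + 65536) = 27*(4*(½) + 65536) = 27*(2 + 65536) = 27*65538 = 1769526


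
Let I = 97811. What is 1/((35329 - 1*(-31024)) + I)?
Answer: 1/164164 ≈ 6.0915e-6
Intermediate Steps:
1/((35329 - 1*(-31024)) + I) = 1/((35329 - 1*(-31024)) + 97811) = 1/((35329 + 31024) + 97811) = 1/(66353 + 97811) = 1/164164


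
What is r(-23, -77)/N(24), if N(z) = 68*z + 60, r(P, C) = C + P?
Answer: -25/423 ≈ -0.059102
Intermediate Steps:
N(z) = 60 + 68*z
r(-23, -77)/N(24) = (-77 - 23)/(60 + 68*24) = -100/(60 + 1632) = -100/1692 = -100*1/1692 = -25/423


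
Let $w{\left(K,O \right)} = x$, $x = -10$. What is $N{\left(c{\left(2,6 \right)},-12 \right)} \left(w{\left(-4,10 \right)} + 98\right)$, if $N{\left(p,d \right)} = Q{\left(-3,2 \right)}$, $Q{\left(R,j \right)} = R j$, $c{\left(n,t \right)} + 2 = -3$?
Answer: $-528$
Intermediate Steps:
$c{\left(n,t \right)} = -5$ ($c{\left(n,t \right)} = -2 - 3 = -5$)
$w{\left(K,O \right)} = -10$
$N{\left(p,d \right)} = -6$ ($N{\left(p,d \right)} = \left(-3\right) 2 = -6$)
$N{\left(c{\left(2,6 \right)},-12 \right)} \left(w{\left(-4,10 \right)} + 98\right) = - 6 \left(-10 + 98\right) = \left(-6\right) 88 = -528$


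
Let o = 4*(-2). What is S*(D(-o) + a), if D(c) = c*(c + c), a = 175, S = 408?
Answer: 123624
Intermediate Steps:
o = -8
D(c) = 2*c² (D(c) = c*(2*c) = 2*c²)
S*(D(-o) + a) = 408*(2*(-1*(-8))² + 175) = 408*(2*8² + 175) = 408*(2*64 + 175) = 408*(128 + 175) = 408*303 = 123624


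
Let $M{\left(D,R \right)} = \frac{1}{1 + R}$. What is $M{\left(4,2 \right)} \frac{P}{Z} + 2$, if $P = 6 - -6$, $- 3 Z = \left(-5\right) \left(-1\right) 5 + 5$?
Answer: $\frac{8}{5} \approx 1.6$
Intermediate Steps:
$Z = -10$ ($Z = - \frac{\left(-5\right) \left(-1\right) 5 + 5}{3} = - \frac{5 \cdot 5 + 5}{3} = - \frac{25 + 5}{3} = \left(- \frac{1}{3}\right) 30 = -10$)
$P = 12$ ($P = 6 + 6 = 12$)
$M{\left(4,2 \right)} \frac{P}{Z} + 2 = \frac{12 \frac{1}{-10}}{1 + 2} + 2 = \frac{12 \left(- \frac{1}{10}\right)}{3} + 2 = \frac{1}{3} \left(- \frac{6}{5}\right) + 2 = - \frac{2}{5} + 2 = \frac{8}{5}$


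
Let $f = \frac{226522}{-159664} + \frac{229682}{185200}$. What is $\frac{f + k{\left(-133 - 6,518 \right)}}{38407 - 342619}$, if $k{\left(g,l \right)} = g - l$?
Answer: $\frac{37954337221}{17569296334050} \approx 0.0021603$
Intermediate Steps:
$f = - \frac{20624717}{115506925}$ ($f = 226522 \left(- \frac{1}{159664}\right) + 229682 \cdot \frac{1}{185200} = - \frac{113261}{79832} + \frac{114841}{92600} = - \frac{20624717}{115506925} \approx -0.17856$)
$\frac{f + k{\left(-133 - 6,518 \right)}}{38407 - 342619} = \frac{- \frac{20624717}{115506925} - 657}{38407 - 342619} = \frac{- \frac{20624717}{115506925} - 657}{-304212} = \left(- \frac{20624717}{115506925} - 657\right) \left(- \frac{1}{304212}\right) = \left(- \frac{75908674442}{115506925}\right) \left(- \frac{1}{304212}\right) = \frac{37954337221}{17569296334050}$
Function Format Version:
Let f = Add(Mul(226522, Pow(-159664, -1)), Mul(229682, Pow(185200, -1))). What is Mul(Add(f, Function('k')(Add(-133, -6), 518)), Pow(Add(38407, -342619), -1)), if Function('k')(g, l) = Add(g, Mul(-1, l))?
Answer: Rational(37954337221, 17569296334050) ≈ 0.0021603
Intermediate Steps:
f = Rational(-20624717, 115506925) (f = Add(Mul(226522, Rational(-1, 159664)), Mul(229682, Rational(1, 185200))) = Add(Rational(-113261, 79832), Rational(114841, 92600)) = Rational(-20624717, 115506925) ≈ -0.17856)
Mul(Add(f, Function('k')(Add(-133, -6), 518)), Pow(Add(38407, -342619), -1)) = Mul(Add(Rational(-20624717, 115506925), Add(Add(-133, -6), Mul(-1, 518))), Pow(Add(38407, -342619), -1)) = Mul(Add(Rational(-20624717, 115506925), Add(-139, -518)), Pow(-304212, -1)) = Mul(Add(Rational(-20624717, 115506925), -657), Rational(-1, 304212)) = Mul(Rational(-75908674442, 115506925), Rational(-1, 304212)) = Rational(37954337221, 17569296334050)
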